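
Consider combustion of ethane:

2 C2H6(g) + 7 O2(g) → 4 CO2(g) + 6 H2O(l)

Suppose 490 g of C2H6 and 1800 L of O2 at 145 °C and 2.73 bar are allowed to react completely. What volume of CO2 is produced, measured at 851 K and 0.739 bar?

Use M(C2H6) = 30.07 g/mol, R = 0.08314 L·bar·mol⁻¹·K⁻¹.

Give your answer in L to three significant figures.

n(C2H6) = 490 / 30.07 = 16.30 mol
n(O2) = PV/RT = (2.73 × 1800) / (0.08314 × 418.15) = 141.3 mol
For 16.30 mol C2H6, stoichiometry requires (7/2) × 16.30 = 57.05 mol O2; 141.3 mol is available, so C2H6 is limiting.
n(CO2) = (4/2) × 16.30 = 32.60 mol
V(CO2) = nRT/P = 32.60 × 0.08314 × 851 / 0.739 = 3121 L

3120 L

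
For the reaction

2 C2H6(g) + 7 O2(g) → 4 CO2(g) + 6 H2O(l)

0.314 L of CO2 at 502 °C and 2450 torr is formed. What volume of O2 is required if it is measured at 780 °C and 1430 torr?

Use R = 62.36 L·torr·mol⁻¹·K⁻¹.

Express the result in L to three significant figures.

n(CO2) = PV/RT = (2450 × 0.314) / (62.36 × 775.15) = 0.01591 mol
n(O2) = (7/4) × 0.01591 = 0.02784 mol
V = nRT/P = 0.02784 × 62.36 × 1053.15 / 1430 = 1.279 L

1.28 L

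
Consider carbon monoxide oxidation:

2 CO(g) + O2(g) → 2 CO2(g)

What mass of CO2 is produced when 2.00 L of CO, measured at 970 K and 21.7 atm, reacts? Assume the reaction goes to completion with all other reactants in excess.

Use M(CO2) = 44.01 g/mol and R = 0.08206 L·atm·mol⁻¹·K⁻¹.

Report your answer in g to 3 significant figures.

24.0 g

n(CO) = PV/RT = (21.7 × 2.00) / (0.08206 × 970) = 0.5452 mol
n(CO2) = (2/2) × 0.5452 = 0.5452 mol
m(CO2) = 0.5452 × 44.01 = 23.99 g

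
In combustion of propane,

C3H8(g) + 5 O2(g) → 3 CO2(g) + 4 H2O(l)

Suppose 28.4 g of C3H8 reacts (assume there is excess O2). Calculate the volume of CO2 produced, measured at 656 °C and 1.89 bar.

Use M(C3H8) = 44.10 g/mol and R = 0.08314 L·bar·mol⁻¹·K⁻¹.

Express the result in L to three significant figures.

79.0 L

n(C3H8) = 28.40 / 44.10 = 0.6440 mol
n(CO2) = (3/1) × 0.6440 = 1.932 mol
V = nRT/P = 1.932 × 0.08314 × 929.15 / 1.89 = 78.97 L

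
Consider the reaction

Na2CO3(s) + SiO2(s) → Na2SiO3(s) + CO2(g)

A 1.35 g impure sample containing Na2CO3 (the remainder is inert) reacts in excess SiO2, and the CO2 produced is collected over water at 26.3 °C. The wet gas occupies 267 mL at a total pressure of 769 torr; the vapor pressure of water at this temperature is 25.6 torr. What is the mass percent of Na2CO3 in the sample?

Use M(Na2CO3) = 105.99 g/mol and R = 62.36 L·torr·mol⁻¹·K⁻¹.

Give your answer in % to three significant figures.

P(CO2) = 769 − 25.6 = 743.4 torr
n(CO2) = PV/RT = (743.4 × 0.2670) / (62.36 × 299.45) = 0.01063 mol
n(Na2CO3) = (1/1) × 0.01063 = 0.01063 mol
m(Na2CO3) = 0.01063 × 105.99 = 1.127 g
%Na2CO3 = 1.127 / 1.35 × 100 = 83.48%

83.5 %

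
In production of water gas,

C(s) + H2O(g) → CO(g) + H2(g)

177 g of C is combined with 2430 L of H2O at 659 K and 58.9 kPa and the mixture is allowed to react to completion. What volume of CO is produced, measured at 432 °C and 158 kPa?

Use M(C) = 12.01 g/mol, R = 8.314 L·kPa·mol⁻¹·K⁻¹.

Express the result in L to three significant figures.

n(C) = 177 / 12.01 = 14.74 mol
n(H2O) = PV/RT = (58.9 × 2430) / (8.314 × 659) = 26.12 mol
For 14.74 mol C, stoichiometry requires (1/1) × 14.74 = 14.74 mol H2O; 26.12 mol is available, so C is limiting.
n(CO) = (1/1) × 14.74 = 14.74 mol
V(CO) = nRT/P = 14.74 × 8.314 × 705.15 / 158 = 546.9 L

547 L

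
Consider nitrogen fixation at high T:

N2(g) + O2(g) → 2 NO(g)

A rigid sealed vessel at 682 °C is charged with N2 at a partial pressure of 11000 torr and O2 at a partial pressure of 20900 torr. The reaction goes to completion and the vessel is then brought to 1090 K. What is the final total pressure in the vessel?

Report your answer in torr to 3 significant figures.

With V and T fixed, P_i ∝ n_i, so the mole ratios apply directly to partial pressures at 682 °C.
P(O2) required for 11000 torr of N2 = (1/1) × 11000 = 11000 torr; available 20900 torr, so N2 is limiting.
P(O2) remaining = 20900 − (1/1) × 11000 = 9900 torr
P(gaseous products) = (2)/1 × 11000 = 22000 torr
P_total at 682 °C = 9900 + 22000 = 31900 torr
Scaling to 1090 K: P = 31900 × 1090/955.15 = 36400 torr

36400 torr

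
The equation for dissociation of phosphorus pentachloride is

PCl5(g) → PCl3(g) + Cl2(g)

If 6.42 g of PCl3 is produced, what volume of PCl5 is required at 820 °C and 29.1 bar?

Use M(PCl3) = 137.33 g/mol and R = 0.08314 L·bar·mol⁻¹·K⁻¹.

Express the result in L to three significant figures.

0.146 L

n(PCl3) = 6.420 / 137.33 = 0.04675 mol
n(PCl5) = (1/1) × 0.04675 = 0.04675 mol
V = nRT/P = 0.04675 × 0.08314 × 1093.15 / 29.1 = 0.1460 L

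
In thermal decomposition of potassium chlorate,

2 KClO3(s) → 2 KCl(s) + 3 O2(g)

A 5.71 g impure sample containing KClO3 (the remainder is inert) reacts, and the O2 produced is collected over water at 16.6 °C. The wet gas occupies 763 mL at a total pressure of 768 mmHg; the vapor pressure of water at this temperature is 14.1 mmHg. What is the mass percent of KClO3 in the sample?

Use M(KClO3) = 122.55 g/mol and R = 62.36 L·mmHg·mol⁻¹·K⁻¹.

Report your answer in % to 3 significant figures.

P(O2) = 768 − 14.1 = 753.9 mmHg
n(O2) = PV/RT = (753.9 × 0.7630) / (62.36 × 289.75) = 0.03184 mol
n(KClO3) = (2/3) × 0.03184 = 0.02123 mol
m(KClO3) = 0.02123 × 122.55 = 2.602 g
%KClO3 = 2.602 / 5.71 × 100 = 45.57%

45.6 %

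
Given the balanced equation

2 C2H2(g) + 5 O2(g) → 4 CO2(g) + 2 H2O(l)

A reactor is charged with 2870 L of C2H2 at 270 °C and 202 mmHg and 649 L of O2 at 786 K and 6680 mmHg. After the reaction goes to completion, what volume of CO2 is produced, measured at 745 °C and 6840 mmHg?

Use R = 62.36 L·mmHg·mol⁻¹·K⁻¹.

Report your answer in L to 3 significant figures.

n(C2H2) = PV/RT = (202 × 2870) / (62.36 × 543.15) = 17.12 mol
n(O2) = PV/RT = (6680 × 649) / (62.36 × 786) = 88.45 mol
For 17.12 mol C2H2, stoichiometry requires (5/2) × 17.12 = 42.80 mol O2; 88.45 mol is available, so C2H2 is limiting.
n(CO2) = (4/2) × 17.12 = 34.24 mol
V(CO2) = nRT/P = 34.24 × 62.36 × 1018.15 / 6840 = 317.8 L

318 L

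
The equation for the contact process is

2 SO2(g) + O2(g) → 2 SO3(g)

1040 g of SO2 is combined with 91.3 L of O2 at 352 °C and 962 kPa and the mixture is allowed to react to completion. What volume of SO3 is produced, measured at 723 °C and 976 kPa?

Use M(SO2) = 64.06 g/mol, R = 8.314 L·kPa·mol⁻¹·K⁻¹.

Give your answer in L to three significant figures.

138 L

n(SO2) = 1040 / 64.06 = 16.23 mol
n(O2) = PV/RT = (962 × 91.3) / (8.314 × 625.15) = 16.90 mol
For 16.23 mol SO2, stoichiometry requires (1/2) × 16.23 = 8.115 mol O2; 16.90 mol is available, so SO2 is limiting.
n(SO3) = (2/2) × 16.23 = 16.23 mol
V(SO3) = nRT/P = 16.23 × 8.314 × 996.15 / 976 = 137.7 L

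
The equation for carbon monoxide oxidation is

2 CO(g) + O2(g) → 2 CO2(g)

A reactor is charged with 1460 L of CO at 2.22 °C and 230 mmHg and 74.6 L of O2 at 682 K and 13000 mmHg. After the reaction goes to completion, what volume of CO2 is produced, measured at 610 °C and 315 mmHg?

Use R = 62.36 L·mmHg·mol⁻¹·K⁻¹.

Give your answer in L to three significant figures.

n(CO) = PV/RT = (230 × 1460) / (62.36 × 275.37) = 19.56 mol
n(O2) = PV/RT = (13000 × 74.6) / (62.36 × 682) = 22.80 mol
For 19.56 mol CO, stoichiometry requires (1/2) × 19.56 = 9.780 mol O2; 22.80 mol is available, so CO is limiting.
n(CO2) = (2/2) × 19.56 = 19.56 mol
V(CO2) = nRT/P = 19.56 × 62.36 × 883.15 / 315 = 3420 L

3420 L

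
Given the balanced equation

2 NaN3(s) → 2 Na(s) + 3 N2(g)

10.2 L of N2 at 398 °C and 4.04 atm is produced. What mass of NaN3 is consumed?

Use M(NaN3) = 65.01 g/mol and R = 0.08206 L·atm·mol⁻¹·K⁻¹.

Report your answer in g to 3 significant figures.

32.4 g

n(N2) = PV/RT = (4.04 × 10.2) / (0.08206 × 671.15) = 0.7482 mol
n(NaN3) = (2/3) × 0.7482 = 0.4988 mol
m(NaN3) = 0.4988 × 65.01 = 32.43 g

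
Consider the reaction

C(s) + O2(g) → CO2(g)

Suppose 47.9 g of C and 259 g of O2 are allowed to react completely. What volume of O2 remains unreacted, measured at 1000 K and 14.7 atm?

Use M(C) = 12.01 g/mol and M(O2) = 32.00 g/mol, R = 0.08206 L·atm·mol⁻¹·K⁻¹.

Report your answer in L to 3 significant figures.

n(C) = 47.9 / 12.01 = 3.988 mol
n(O2) = 259 / 32.00 = 8.094 mol
For 3.988 mol C, stoichiometry requires (1/1) × 3.988 = 3.988 mol O2; 8.094 mol is available, so C is limiting.
n(O2) consumed = (1/1) × 3.988 = 3.988 mol; remaining = 8.094 − 3.988 = 4.106 mol
V(O2) = nRT/P = 4.106 × 0.08206 × 1000 / 14.7 = 22.92 L

22.9 L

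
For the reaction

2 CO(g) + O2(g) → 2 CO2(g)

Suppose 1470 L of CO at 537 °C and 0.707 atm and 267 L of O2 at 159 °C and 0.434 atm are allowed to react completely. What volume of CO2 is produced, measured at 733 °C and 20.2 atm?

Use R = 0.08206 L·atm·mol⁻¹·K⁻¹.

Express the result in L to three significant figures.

n(CO) = PV/RT = (0.707 × 1470) / (0.08206 × 810.15) = 15.63 mol
n(O2) = PV/RT = (0.434 × 267) / (0.08206 × 432.15) = 3.268 mol
For 15.63 mol CO, stoichiometry requires (1/2) × 15.63 = 7.815 mol O2; 3.268 mol is available, so O2 is limiting.
n(CO2) = (2/1) × 3.268 = 6.536 mol
V(CO2) = nRT/P = 6.536 × 0.08206 × 1006.15 / 20.2 = 26.71 L

26.7 L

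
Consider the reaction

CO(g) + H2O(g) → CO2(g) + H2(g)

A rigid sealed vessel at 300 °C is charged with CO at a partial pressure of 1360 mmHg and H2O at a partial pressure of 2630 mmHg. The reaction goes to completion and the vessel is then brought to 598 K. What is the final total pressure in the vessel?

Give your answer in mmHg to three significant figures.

4160 mmHg

Because the vessel is rigid and T is held at 300 °C, work the stoichiometry in partial pressures (P_i = n_iRT/V).
P(H2O) required for 1360 mmHg of CO = (1/1) × 1360 = 1360 mmHg; available 2630 mmHg, so CO is limiting.
P(H2O) remaining = 2630 − (1/1) × 1360 = 1270 mmHg
P(gaseous products) = (1+1)/1 × 1360 = 2720 mmHg
P_total at 300 °C = 1270 + 2720 = 3990 mmHg
Scaling to 598 K: P = 3990 × 598/573.15 = 4163 mmHg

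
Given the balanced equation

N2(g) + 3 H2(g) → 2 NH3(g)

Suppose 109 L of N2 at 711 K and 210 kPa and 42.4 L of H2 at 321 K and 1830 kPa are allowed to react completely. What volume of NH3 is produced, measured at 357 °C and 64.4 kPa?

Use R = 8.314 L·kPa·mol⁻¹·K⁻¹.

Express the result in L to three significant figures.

630 L

n(N2) = PV/RT = (210 × 109) / (8.314 × 711) = 3.872 mol
n(H2) = PV/RT = (1830 × 42.4) / (8.314 × 321) = 29.07 mol
For 3.872 mol N2, stoichiometry requires (3/1) × 3.872 = 11.62 mol H2; 29.07 mol is available, so N2 is limiting.
n(NH3) = (2/1) × 3.872 = 7.744 mol
V(NH3) = nRT/P = 7.744 × 8.314 × 630.15 / 64.4 = 630.0 L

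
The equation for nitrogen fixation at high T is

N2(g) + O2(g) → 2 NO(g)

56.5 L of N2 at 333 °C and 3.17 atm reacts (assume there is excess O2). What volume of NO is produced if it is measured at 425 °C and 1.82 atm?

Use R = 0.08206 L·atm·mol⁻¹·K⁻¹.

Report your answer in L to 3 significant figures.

n(N2) = PV/RT = (3.17 × 56.5) / (0.08206 × 606.15) = 3.601 mol
n(NO) = (2/1) × 3.601 = 7.202 mol
V = nRT/P = 7.202 × 0.08206 × 698.15 / 1.82 = 226.7 L

227 L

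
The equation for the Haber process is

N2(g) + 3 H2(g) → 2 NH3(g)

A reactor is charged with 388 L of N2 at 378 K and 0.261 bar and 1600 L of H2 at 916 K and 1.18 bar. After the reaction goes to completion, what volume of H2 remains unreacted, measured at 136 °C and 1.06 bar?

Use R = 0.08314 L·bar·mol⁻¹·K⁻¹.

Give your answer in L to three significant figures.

n(N2) = PV/RT = (0.261 × 388) / (0.08314 × 378) = 3.222 mol
n(H2) = PV/RT = (1.18 × 1600) / (0.08314 × 916) = 24.79 mol
For 3.222 mol N2, stoichiometry requires (3/1) × 3.222 = 9.666 mol H2; 24.79 mol is available, so N2 is limiting.
n(H2) consumed = (3/1) × 3.222 = 9.666 mol; remaining = 24.79 − 9.666 = 15.12 mol
V(H2) = nRT/P = 15.12 × 0.08314 × 409.15 / 1.06 = 485.2 L

485 L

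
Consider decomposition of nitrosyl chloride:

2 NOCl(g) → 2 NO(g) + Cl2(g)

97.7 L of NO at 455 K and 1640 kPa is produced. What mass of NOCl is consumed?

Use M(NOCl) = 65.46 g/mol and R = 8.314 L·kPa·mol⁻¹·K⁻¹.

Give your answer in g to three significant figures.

n(NO) = PV/RT = (1640 × 97.7) / (8.314 × 455) = 42.36 mol
n(NOCl) = (2/2) × 42.36 = 42.36 mol
m(NOCl) = 42.36 × 65.46 = 2773 g

2770 g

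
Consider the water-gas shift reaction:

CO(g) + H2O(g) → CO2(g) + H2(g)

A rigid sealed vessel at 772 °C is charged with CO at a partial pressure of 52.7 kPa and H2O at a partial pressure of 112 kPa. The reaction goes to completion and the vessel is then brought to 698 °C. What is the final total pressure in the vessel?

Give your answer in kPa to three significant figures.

Because the vessel is rigid and T is held at 772 °C, work the stoichiometry in partial pressures (P_i = n_iRT/V).
P(H2O) required for 52.7 kPa of CO = (1/1) × 52.7 = 52.70 kPa; available 112 kPa, so CO is limiting.
P(H2O) remaining = 112 − (1/1) × 52.7 = 59.30 kPa
P(gaseous products) = (1+1)/1 × 52.7 = 105.4 kPa
P_total at 772 °C = 59.30 + 105.4 = 164.7 kPa
Scaling to 698 °C: P = 164.7 × 971.15/1045.15 = 153.0 kPa

153 kPa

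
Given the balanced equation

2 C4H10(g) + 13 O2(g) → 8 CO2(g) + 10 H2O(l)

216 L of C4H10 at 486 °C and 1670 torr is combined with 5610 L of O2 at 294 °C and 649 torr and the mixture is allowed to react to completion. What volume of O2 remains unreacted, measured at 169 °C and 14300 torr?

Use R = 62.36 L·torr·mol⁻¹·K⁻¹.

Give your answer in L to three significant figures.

103 L

n(C4H10) = PV/RT = (1670 × 216) / (62.36 × 759.15) = 7.620 mol
n(O2) = PV/RT = (649 × 5610) / (62.36 × 567.15) = 102.9 mol
For 7.620 mol C4H10, stoichiometry requires (13/2) × 7.620 = 49.53 mol O2; 102.9 mol is available, so C4H10 is limiting.
n(O2) consumed = (13/2) × 7.620 = 49.53 mol; remaining = 102.9 − 49.53 = 53.37 mol
V(O2) = nRT/P = 53.37 × 62.36 × 442.15 / 14300 = 102.9 L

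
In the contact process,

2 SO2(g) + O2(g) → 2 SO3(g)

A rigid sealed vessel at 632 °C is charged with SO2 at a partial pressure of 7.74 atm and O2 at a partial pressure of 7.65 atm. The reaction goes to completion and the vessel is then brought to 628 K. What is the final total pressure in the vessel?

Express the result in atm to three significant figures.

At constant V, partial pressures at 632 °C are proportional to moles, so apply stoichiometry directly to pressures.
P(O2) required for 7.74 atm of SO2 = (1/2) × 7.74 = 3.870 atm; available 7.65 atm, so SO2 is limiting.
P(O2) remaining = 7.65 − (1/2) × 7.74 = 3.780 atm
P(gaseous products) = (2)/2 × 7.74 = 7.740 atm
P_total at 632 °C = 3.780 + 7.740 = 11.52 atm
Scaling to 628 K: P = 11.52 × 628/905.15 = 7.993 atm

7.99 atm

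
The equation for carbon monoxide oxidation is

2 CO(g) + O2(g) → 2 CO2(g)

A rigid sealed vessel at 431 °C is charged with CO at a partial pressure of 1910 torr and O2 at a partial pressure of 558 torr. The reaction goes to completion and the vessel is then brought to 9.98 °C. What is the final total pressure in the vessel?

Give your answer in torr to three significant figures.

At constant V, partial pressures at 431 °C are proportional to moles, so apply stoichiometry directly to pressures.
P(O2) required for 1910 torr of CO = (1/2) × 1910 = 955.0 torr; available 558 torr, so O2 is limiting.
P(CO) remaining = 1910 − (2/1) × 558 = 794.0 torr
P(gaseous products) = (2)/1 × 558 = 1116 torr
P_total at 431 °C = 794.0 + 1116 = 1910 torr
Scaling to 9.98 °C: P = 1910 × 283.13/704.15 = 768.0 torr

768 torr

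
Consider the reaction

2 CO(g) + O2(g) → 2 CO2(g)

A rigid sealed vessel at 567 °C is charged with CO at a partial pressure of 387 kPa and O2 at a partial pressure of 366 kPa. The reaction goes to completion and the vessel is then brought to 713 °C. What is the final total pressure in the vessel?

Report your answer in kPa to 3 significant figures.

With V and T fixed, P_i ∝ n_i, so the mole ratios apply directly to partial pressures at 567 °C.
P(O2) required for 387 kPa of CO = (1/2) × 387 = 193.5 kPa; available 366 kPa, so CO is limiting.
P(O2) remaining = 366 − (1/2) × 387 = 172.5 kPa
P(gaseous products) = (2)/2 × 387 = 387.0 kPa
P_total at 567 °C = 172.5 + 387.0 = 559.5 kPa
Scaling to 713 °C: P = 559.5 × 986.15/840.15 = 656.7 kPa

657 kPa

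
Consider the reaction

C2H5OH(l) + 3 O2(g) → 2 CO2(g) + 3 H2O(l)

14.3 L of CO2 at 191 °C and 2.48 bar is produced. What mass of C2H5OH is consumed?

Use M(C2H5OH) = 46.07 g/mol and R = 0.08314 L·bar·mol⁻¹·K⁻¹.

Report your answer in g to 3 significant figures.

n(CO2) = PV/RT = (2.48 × 14.3) / (0.08314 × 464.15) = 0.9190 mol
n(C2H5OH) = (1/2) × 0.9190 = 0.4595 mol
m(C2H5OH) = 0.4595 × 46.07 = 21.17 g

21.2 g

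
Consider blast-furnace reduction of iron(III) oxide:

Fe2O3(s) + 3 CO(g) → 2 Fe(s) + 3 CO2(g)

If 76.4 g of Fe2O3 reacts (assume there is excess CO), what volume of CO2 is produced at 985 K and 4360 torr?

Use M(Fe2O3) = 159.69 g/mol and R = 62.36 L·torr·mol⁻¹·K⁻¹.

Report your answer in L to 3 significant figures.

n(Fe2O3) = 76.40 / 159.69 = 0.4784 mol
n(CO2) = (3/1) × 0.4784 = 1.435 mol
V = nRT/P = 1.435 × 62.36 × 985 / 4360 = 20.22 L

20.2 L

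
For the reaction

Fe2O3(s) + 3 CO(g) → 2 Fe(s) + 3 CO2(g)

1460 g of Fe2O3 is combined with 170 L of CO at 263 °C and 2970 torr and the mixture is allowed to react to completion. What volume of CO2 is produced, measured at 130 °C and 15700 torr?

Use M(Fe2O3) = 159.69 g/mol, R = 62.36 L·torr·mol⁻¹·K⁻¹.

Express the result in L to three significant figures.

24.2 L

n(Fe2O3) = 1460 / 159.69 = 9.143 mol
n(CO) = PV/RT = (2970 × 170) / (62.36 × 536.15) = 15.10 mol
For 9.143 mol Fe2O3, stoichiometry requires (3/1) × 9.143 = 27.43 mol CO; 15.10 mol is available, so CO is limiting.
n(CO2) = (3/3) × 15.10 = 15.10 mol
V(CO2) = nRT/P = 15.10 × 62.36 × 403.15 / 15700 = 24.18 L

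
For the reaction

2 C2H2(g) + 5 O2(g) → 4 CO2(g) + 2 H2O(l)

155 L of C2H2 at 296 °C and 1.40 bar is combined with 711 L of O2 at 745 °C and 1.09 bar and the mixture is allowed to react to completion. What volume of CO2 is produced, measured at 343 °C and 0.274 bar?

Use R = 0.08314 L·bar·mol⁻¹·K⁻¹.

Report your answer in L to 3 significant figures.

n(C2H2) = PV/RT = (1.40 × 155) / (0.08314 × 569.15) = 4.586 mol
n(O2) = PV/RT = (1.09 × 711) / (0.08314 × 1018.15) = 9.155 mol
For 4.586 mol C2H2, stoichiometry requires (5/2) × 4.586 = 11.46 mol O2; 9.155 mol is available, so O2 is limiting.
n(CO2) = (4/5) × 9.155 = 7.324 mol
V(CO2) = nRT/P = 7.324 × 0.08314 × 616.15 / 0.274 = 1369 L

1370 L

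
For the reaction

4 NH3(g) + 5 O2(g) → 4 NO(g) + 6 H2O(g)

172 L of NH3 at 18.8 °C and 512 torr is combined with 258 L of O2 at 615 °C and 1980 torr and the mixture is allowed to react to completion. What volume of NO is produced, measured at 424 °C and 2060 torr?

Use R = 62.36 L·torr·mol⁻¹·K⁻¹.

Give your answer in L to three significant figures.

102 L

n(NH3) = PV/RT = (512 × 172) / (62.36 × 291.95) = 4.837 mol
n(O2) = PV/RT = (1980 × 258) / (62.36 × 888.15) = 9.223 mol
For 4.837 mol NH3, stoichiometry requires (5/4) × 4.837 = 6.046 mol O2; 9.223 mol is available, so NH3 is limiting.
n(NO) = (4/4) × 4.837 = 4.837 mol
V(NO) = nRT/P = 4.837 × 62.36 × 697.15 / 2060 = 102.1 L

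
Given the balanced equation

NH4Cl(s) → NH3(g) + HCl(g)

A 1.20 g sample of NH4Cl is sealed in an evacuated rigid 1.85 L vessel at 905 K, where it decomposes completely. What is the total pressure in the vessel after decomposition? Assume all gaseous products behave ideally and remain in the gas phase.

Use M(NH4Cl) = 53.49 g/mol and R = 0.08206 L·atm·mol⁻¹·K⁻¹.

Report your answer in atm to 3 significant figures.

n(NH4Cl) = 1.20 / 53.49 = 0.02243 mol
n(gas produced) = (2/1) × 0.02243 = 0.04486 mol
P = nRT/V = 0.04486 × 0.08206 × 905 / 1.85 = 1.801 atm

1.80 atm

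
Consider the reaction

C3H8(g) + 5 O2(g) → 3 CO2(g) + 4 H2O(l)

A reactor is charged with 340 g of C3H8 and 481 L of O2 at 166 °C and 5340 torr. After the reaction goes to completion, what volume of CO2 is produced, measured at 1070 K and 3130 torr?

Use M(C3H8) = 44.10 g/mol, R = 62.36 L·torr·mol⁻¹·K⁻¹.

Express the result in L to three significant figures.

n(C3H8) = 340 / 44.10 = 7.710 mol
n(O2) = PV/RT = (5340 × 481) / (62.36 × 439.15) = 93.79 mol
For 7.710 mol C3H8, stoichiometry requires (5/1) × 7.710 = 38.55 mol O2; 93.79 mol is available, so C3H8 is limiting.
n(CO2) = (3/1) × 7.710 = 23.13 mol
V(CO2) = nRT/P = 23.13 × 62.36 × 1070 / 3130 = 493.1 L

493 L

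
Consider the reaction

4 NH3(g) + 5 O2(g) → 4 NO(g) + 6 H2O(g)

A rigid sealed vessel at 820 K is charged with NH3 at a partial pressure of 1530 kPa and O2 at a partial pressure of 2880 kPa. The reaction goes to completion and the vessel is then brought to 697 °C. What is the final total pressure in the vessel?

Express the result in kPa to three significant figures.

5670 kPa

At constant V, partial pressures at 820 K are proportional to moles, so apply stoichiometry directly to pressures.
P(O2) required for 1530 kPa of NH3 = (5/4) × 1530 = 1912 kPa; available 2880 kPa, so NH3 is limiting.
P(O2) remaining = 2880 − (5/4) × 1530 = 967.5 kPa
P(gaseous products) = (4+6)/4 × 1530 = 3825 kPa
P_total at 820 K = 967.5 + 3825 = 4792 kPa
Scaling to 697 °C: P = 4792 × 970.15/820 = 5669 kPa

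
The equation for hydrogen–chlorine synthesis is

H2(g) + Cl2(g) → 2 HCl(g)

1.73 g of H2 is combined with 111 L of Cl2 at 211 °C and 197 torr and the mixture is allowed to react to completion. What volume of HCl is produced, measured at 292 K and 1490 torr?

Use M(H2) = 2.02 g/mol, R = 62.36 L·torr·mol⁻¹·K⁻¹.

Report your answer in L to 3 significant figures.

17.7 L

n(H2) = 1.73 / 2.02 = 0.8564 mol
n(Cl2) = PV/RT = (197 × 111) / (62.36 × 484.15) = 0.7243 mol
For 0.8564 mol H2, stoichiometry requires (1/1) × 0.8564 = 0.8564 mol Cl2; 0.7243 mol is available, so Cl2 is limiting.
n(HCl) = (2/1) × 0.7243 = 1.449 mol
V(HCl) = nRT/P = 1.449 × 62.36 × 292 / 1490 = 17.71 L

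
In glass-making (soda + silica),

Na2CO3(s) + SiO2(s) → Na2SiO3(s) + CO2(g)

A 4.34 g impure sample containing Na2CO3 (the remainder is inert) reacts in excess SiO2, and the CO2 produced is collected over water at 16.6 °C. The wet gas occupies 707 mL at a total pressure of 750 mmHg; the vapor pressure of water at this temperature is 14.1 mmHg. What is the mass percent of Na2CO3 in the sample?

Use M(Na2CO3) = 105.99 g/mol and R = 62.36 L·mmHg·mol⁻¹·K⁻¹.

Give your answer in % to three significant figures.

P(CO2) = 750 − 14.1 = 735.9 mmHg
n(CO2) = PV/RT = (735.9 × 0.7070) / (62.36 × 289.75) = 0.02879 mol
n(Na2CO3) = (1/1) × 0.02879 = 0.02879 mol
m(Na2CO3) = 0.02879 × 105.99 = 3.051 g
%Na2CO3 = 3.051 / 4.34 × 100 = 70.30%

70.3 %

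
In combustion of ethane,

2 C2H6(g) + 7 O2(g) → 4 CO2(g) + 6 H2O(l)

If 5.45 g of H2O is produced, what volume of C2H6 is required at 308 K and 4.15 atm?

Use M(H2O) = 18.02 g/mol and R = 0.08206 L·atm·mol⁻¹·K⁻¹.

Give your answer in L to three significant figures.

0.614 L

n(H2O) = 5.450 / 18.02 = 0.3024 mol
n(C2H6) = (2/6) × 0.3024 = 0.1008 mol
V = nRT/P = 0.1008 × 0.08206 × 308 / 4.15 = 0.6139 L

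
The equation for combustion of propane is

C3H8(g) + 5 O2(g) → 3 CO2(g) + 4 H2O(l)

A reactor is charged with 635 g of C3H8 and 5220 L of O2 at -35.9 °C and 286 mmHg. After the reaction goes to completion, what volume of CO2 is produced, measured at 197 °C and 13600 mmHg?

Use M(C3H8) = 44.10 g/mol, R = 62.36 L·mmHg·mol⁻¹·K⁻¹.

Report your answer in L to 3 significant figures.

n(C3H8) = 635 / 44.10 = 14.40 mol
n(O2) = PV/RT = (286 × 5220) / (62.36 × 237.25) = 100.9 mol
For 14.40 mol C3H8, stoichiometry requires (5/1) × 14.40 = 72.00 mol O2; 100.9 mol is available, so C3H8 is limiting.
n(CO2) = (3/1) × 14.40 = 43.20 mol
V(CO2) = nRT/P = 43.20 × 62.36 × 470.15 / 13600 = 93.13 L

93.1 L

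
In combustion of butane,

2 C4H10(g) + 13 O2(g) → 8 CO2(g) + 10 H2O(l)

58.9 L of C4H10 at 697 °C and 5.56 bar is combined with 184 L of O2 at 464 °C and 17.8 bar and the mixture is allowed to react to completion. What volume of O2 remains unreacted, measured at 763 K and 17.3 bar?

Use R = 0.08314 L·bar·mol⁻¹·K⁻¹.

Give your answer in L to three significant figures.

n(C4H10) = PV/RT = (5.56 × 58.9) / (0.08314 × 970.15) = 4.060 mol
n(O2) = PV/RT = (17.8 × 184) / (0.08314 × 737.15) = 53.44 mol
For 4.060 mol C4H10, stoichiometry requires (13/2) × 4.060 = 26.39 mol O2; 53.44 mol is available, so C4H10 is limiting.
n(O2) consumed = (13/2) × 4.060 = 26.39 mol; remaining = 53.44 − 26.39 = 27.05 mol
V(O2) = nRT/P = 27.05 × 0.08314 × 763 / 17.3 = 99.19 L

99.2 L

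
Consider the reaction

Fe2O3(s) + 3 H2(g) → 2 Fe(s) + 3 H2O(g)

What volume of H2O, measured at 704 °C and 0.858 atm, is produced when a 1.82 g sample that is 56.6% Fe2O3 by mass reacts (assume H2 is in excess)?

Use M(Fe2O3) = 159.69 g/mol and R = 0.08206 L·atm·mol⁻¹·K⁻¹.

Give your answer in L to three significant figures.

1.81 L

mass of Fe2O3 = 1.82 × 56.6/100 = 1.030 g
n(Fe2O3) = 1.030 / 159.69 = 0.006450 mol
n(H2O) = (3/1) × 0.006450 = 0.01935 mol
V = nRT/P = 0.01935 × 0.08206 × 977.15 / 0.858 = 1.808 L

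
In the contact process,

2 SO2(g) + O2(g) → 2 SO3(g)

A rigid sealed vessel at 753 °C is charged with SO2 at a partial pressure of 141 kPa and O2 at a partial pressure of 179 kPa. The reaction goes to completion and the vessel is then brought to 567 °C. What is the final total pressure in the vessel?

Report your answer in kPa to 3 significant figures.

With V and T fixed, P_i ∝ n_i, so the mole ratios apply directly to partial pressures at 753 °C.
P(O2) required for 141 kPa of SO2 = (1/2) × 141 = 70.50 kPa; available 179 kPa, so SO2 is limiting.
P(O2) remaining = 179 − (1/2) × 141 = 108.5 kPa
P(gaseous products) = (2)/2 × 141 = 141.0 kPa
P_total at 753 °C = 108.5 + 141.0 = 249.5 kPa
Scaling to 567 °C: P = 249.5 × 840.15/1026.15 = 204.3 kPa

204 kPa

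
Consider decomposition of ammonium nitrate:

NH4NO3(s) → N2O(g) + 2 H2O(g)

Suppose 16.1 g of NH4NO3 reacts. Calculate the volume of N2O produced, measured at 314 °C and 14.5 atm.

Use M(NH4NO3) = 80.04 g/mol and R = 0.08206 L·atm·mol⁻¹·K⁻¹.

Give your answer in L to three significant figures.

n(NH4NO3) = 16.10 / 80.04 = 0.2011 mol
n(N2O) = (1/1) × 0.2011 = 0.2011 mol
V = nRT/P = 0.2011 × 0.08206 × 587.15 / 14.5 = 0.6682 L

0.668 L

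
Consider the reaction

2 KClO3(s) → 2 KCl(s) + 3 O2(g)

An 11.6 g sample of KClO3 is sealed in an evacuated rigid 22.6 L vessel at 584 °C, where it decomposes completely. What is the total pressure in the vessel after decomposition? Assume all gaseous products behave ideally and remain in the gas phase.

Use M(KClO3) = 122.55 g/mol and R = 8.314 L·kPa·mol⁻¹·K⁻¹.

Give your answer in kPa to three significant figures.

44.8 kPa

n(KClO3) = 11.6 / 122.55 = 0.09466 mol
n(gas produced) = (3/2) × 0.09466 = 0.1420 mol
P = nRT/V = 0.1420 × 8.314 × 857.15 / 22.6 = 44.78 kPa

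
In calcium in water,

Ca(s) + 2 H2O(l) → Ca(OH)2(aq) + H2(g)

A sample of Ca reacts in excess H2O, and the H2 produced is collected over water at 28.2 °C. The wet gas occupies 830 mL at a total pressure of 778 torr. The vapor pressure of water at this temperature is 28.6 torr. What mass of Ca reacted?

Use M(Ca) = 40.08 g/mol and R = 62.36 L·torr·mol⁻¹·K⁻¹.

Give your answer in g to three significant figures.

1.33 g

P(H2) = 778 − 28.6 = 749.4 torr
n(H2) = PV/RT = (749.4 × 0.8300) / (62.36 × 301.35) = 0.03310 mol
n(Ca) = (1/1) × 0.03310 = 0.03310 mol
m(Ca) = 0.03310 × 40.08 = 1.327 g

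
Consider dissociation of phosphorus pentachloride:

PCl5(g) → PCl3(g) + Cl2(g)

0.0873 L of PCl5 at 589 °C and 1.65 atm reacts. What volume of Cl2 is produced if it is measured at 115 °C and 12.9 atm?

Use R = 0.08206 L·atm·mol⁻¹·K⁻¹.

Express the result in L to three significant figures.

n(PCl5) = PV/RT = (1.65 × 0.0873) / (0.08206 × 862.15) = 0.002036 mol
n(Cl2) = (1/1) × 0.002036 = 0.002036 mol
V = nRT/P = 0.002036 × 0.08206 × 388.15 / 12.9 = 0.005027 L

0.00503 L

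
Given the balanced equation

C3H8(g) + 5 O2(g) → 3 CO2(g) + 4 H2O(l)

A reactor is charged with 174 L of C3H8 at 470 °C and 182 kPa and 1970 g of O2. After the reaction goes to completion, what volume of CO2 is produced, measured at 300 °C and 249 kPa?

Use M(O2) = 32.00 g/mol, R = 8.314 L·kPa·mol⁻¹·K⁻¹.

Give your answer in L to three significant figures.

294 L

n(C3H8) = PV/RT = (182 × 174) / (8.314 × 743.15) = 5.125 mol
n(O2) = 1970 / 32.00 = 61.56 mol
For 5.125 mol C3H8, stoichiometry requires (5/1) × 5.125 = 25.62 mol O2; 61.56 mol is available, so C3H8 is limiting.
n(CO2) = (3/1) × 5.125 = 15.38 mol
V(CO2) = nRT/P = 15.38 × 8.314 × 573.15 / 249 = 294.3 L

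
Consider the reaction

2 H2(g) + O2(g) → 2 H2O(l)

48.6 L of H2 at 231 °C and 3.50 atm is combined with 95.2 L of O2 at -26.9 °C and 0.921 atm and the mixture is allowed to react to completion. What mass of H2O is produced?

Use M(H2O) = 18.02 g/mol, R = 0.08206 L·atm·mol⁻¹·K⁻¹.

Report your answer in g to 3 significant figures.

74.1 g

n(H2) = PV/RT = (3.50 × 48.6) / (0.08206 × 504.15) = 4.112 mol
n(O2) = PV/RT = (0.921 × 95.2) / (0.08206 × 246.25) = 4.339 mol
For 4.112 mol H2, stoichiometry requires (1/2) × 4.112 = 2.056 mol O2; 4.339 mol is available, so H2 is limiting.
n(H2O) = (2/2) × 4.112 = 4.112 mol
m(H2O) = 4.112 × 18.02 = 74.10 g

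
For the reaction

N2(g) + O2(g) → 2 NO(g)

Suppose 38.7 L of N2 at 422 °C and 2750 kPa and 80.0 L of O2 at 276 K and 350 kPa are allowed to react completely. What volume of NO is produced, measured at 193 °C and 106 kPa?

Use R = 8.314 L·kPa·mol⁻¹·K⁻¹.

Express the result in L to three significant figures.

n(N2) = PV/RT = (2750 × 38.7) / (8.314 × 695.15) = 18.41 mol
n(O2) = PV/RT = (350 × 80.0) / (8.314 × 276) = 12.20 mol
For 18.41 mol N2, stoichiometry requires (1/1) × 18.41 = 18.41 mol O2; 12.20 mol is available, so O2 is limiting.
n(NO) = (2/1) × 12.20 = 24.40 mol
V(NO) = nRT/P = 24.40 × 8.314 × 466.15 / 106 = 892.1 L

892 L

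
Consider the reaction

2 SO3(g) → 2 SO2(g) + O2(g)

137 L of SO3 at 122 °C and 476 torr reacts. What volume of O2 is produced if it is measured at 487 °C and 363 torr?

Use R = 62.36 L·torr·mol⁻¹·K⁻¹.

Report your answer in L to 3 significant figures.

n(SO3) = PV/RT = (476 × 137) / (62.36 × 395.15) = 2.646 mol
n(O2) = (1/2) × 2.646 = 1.323 mol
V = nRT/P = 1.323 × 62.36 × 760.15 / 363 = 172.8 L

173 L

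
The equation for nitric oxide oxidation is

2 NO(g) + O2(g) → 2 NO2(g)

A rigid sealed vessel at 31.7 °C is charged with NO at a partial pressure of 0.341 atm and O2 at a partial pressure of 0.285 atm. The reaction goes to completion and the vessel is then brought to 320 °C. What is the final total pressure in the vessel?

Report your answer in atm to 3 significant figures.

0.886 atm

At constant V, partial pressures at 31.7 °C are proportional to moles, so apply stoichiometry directly to pressures.
P(O2) required for 0.341 atm of NO = (1/2) × 0.341 = 0.1705 atm; available 0.285 atm, so NO is limiting.
P(O2) remaining = 0.285 − (1/2) × 0.341 = 0.1145 atm
P(gaseous products) = (2)/2 × 0.341 = 0.3410 atm
P_total at 31.7 °C = 0.1145 + 0.3410 = 0.4555 atm
Scaling to 320 °C: P = 0.4555 × 593.15/304.85 = 0.8863 atm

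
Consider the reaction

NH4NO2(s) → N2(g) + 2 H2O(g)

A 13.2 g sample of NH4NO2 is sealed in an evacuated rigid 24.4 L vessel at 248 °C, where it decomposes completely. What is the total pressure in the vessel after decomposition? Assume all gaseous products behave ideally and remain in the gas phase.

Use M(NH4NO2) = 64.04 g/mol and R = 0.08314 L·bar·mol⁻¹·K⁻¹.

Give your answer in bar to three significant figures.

1.10 bar

n(NH4NO2) = 13.2 / 64.04 = 0.2061 mol
n(gas produced) = (3/1) × 0.2061 = 0.6183 mol
P = nRT/V = 0.6183 × 0.08314 × 521.15 / 24.4 = 1.098 bar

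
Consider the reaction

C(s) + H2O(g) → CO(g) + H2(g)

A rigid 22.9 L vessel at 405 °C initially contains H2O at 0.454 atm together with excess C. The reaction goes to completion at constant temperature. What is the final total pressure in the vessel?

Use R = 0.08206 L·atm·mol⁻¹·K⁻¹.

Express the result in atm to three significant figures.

0.908 atm

Since T and V are fixed, P_final/P_initial = n_final/n_initial = 2/1.
P_final = (2/1) × 0.454 = 0.9080 atm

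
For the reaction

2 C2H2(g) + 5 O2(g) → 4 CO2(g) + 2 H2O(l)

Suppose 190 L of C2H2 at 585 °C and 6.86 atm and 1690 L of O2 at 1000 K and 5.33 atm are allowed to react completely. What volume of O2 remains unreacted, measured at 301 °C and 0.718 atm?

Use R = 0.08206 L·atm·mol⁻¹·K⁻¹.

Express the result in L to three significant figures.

4170 L

n(C2H2) = PV/RT = (6.86 × 190) / (0.08206 × 858.15) = 18.51 mol
n(O2) = PV/RT = (5.33 × 1690) / (0.08206 × 1000) = 109.8 mol
For 18.51 mol C2H2, stoichiometry requires (5/2) × 18.51 = 46.28 mol O2; 109.8 mol is available, so C2H2 is limiting.
n(O2) consumed = (5/2) × 18.51 = 46.28 mol; remaining = 109.8 − 46.28 = 63.52 mol
V(O2) = nRT/P = 63.52 × 0.08206 × 574.15 / 0.718 = 4168 L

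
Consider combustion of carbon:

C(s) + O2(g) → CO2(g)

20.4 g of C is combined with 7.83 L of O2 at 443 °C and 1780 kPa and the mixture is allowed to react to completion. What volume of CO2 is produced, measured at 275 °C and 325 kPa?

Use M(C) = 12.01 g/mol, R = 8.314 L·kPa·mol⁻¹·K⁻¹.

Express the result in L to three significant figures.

n(C) = 20.4 / 12.01 = 1.699 mol
n(O2) = PV/RT = (1780 × 7.83) / (8.314 × 716.15) = 2.341 mol
For 1.699 mol C, stoichiometry requires (1/1) × 1.699 = 1.699 mol O2; 2.341 mol is available, so C is limiting.
n(CO2) = (1/1) × 1.699 = 1.699 mol
V(CO2) = nRT/P = 1.699 × 8.314 × 548.15 / 325 = 23.82 L

23.8 L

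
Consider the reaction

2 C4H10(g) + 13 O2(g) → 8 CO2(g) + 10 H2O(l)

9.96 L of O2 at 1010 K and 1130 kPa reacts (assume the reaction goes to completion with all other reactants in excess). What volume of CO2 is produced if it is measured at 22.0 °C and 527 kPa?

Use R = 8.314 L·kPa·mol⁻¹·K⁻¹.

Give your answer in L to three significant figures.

3.84 L

n(O2) = PV/RT = (1130 × 9.96) / (8.314 × 1010) = 1.340 mol
n(CO2) = (8/13) × 1.340 = 0.8246 mol
V = nRT/P = 0.8246 × 8.314 × 295.15 / 527 = 3.840 L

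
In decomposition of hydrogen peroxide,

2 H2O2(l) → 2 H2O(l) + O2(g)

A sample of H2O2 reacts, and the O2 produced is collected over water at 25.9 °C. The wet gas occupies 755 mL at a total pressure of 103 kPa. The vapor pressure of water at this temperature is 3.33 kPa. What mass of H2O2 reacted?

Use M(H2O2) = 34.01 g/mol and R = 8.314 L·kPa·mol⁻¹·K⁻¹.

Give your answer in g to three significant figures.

P(O2) = 103 − 3.33 = 99.67 kPa
n(O2) = PV/RT = (99.67 × 0.7550) / (8.314 × 299.05) = 0.03027 mol
n(H2O2) = (2/1) × 0.03027 = 0.06054 mol
m(H2O2) = 0.06054 × 34.01 = 2.059 g

2.06 g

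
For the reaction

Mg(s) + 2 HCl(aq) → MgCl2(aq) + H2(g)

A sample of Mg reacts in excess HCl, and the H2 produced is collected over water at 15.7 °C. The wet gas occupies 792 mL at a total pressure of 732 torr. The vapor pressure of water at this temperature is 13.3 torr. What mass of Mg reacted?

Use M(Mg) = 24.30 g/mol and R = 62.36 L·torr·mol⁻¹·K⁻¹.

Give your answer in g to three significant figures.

P(H2) = 732 − 13.3 = 718.7 torr
n(H2) = PV/RT = (718.7 × 0.7920) / (62.36 × 288.85) = 0.03160 mol
n(Mg) = (1/1) × 0.03160 = 0.03160 mol
m(Mg) = 0.03160 × 24.30 = 0.7679 g

0.768 g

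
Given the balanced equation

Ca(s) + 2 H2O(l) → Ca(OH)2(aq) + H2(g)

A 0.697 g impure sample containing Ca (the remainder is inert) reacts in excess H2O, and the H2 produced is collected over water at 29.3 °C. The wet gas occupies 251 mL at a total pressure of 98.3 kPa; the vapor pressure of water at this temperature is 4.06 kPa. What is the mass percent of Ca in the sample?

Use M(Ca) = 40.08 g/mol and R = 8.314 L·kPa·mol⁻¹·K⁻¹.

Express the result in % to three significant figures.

P(H2) = 98.3 − 4.06 = 94.24 kPa
n(H2) = PV/RT = (94.24 × 0.2510) / (8.314 × 302.45) = 0.009407 mol
n(Ca) = (1/1) × 0.009407 = 0.009407 mol
m(Ca) = 0.009407 × 40.08 = 0.3770 g
%Ca = 0.3770 / 0.697 × 100 = 54.09%

54.1 %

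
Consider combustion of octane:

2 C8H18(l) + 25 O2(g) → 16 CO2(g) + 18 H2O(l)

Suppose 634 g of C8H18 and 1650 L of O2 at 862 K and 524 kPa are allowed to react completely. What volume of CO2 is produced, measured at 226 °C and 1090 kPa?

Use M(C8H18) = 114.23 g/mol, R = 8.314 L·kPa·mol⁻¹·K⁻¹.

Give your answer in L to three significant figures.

169 L

n(C8H18) = 634 / 114.23 = 5.550 mol
n(O2) = PV/RT = (524 × 1650) / (8.314 × 862) = 120.6 mol
For 5.550 mol C8H18, stoichiometry requires (25/2) × 5.550 = 69.38 mol O2; 120.6 mol is available, so C8H18 is limiting.
n(CO2) = (16/2) × 5.550 = 44.40 mol
V(CO2) = nRT/P = 44.40 × 8.314 × 499.15 / 1090 = 169.0 L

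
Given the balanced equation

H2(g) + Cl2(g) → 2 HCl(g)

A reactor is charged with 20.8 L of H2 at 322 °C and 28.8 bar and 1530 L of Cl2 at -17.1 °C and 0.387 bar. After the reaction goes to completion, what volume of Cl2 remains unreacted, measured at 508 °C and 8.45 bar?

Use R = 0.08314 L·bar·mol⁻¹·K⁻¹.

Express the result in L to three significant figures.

121 L

n(H2) = PV/RT = (28.8 × 20.8) / (0.08314 × 595.15) = 12.11 mol
n(Cl2) = PV/RT = (0.387 × 1530) / (0.08314 × 256.05) = 27.81 mol
For 12.11 mol H2, stoichiometry requires (1/1) × 12.11 = 12.11 mol Cl2; 27.81 mol is available, so H2 is limiting.
n(Cl2) consumed = (1/1) × 12.11 = 12.11 mol; remaining = 27.81 − 12.11 = 15.70 mol
V(Cl2) = nRT/P = 15.70 × 0.08314 × 781.15 / 8.45 = 120.7 L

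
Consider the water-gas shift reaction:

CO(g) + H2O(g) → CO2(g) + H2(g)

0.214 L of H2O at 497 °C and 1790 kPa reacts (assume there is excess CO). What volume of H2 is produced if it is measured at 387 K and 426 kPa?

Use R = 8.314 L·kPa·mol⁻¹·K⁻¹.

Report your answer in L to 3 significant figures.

n(H2O) = PV/RT = (1790 × 0.214) / (8.314 × 770.15) = 0.05982 mol
n(H2) = (1/1) × 0.05982 = 0.05982 mol
V = nRT/P = 0.05982 × 8.314 × 387 / 426 = 0.4518 L

0.452 L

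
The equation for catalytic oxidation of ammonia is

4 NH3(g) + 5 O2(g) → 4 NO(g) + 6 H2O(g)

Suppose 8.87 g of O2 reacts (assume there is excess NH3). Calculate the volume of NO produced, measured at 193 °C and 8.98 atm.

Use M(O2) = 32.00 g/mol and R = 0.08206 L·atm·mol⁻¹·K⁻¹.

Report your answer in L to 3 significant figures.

0.945 L

n(O2) = 8.870 / 32.00 = 0.2772 mol
n(NO) = (4/5) × 0.2772 = 0.2218 mol
V = nRT/P = 0.2218 × 0.08206 × 466.15 / 8.98 = 0.9448 L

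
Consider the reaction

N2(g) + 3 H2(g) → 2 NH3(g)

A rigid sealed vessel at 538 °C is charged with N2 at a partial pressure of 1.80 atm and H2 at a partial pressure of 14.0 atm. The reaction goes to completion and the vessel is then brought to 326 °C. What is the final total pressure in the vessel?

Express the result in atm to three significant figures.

Because the vessel is rigid and T is held at 538 °C, work the stoichiometry in partial pressures (P_i = n_iRT/V).
P(H2) required for 1.80 atm of N2 = (3/1) × 1.80 = 5.400 atm; available 14.0 atm, so N2 is limiting.
P(H2) remaining = 14.0 − (3/1) × 1.80 = 8.600 atm
P(gaseous products) = (2)/1 × 1.80 = 3.600 atm
P_total at 538 °C = 8.600 + 3.600 = 12.20 atm
Scaling to 326 °C: P = 12.20 × 599.15/811.15 = 9.011 atm

9.01 atm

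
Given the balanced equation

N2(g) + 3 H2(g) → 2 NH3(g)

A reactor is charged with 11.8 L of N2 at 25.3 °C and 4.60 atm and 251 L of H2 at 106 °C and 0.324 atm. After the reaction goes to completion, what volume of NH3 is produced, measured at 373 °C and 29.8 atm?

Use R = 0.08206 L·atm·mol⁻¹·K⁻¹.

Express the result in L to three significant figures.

n(N2) = PV/RT = (4.60 × 11.8) / (0.08206 × 298.45) = 2.216 mol
n(H2) = PV/RT = (0.324 × 251) / (0.08206 × 379.15) = 2.614 mol
For 2.216 mol N2, stoichiometry requires (3/1) × 2.216 = 6.648 mol H2; 2.614 mol is available, so H2 is limiting.
n(NH3) = (2/3) × 2.614 = 1.743 mol
V(NH3) = nRT/P = 1.743 × 0.08206 × 646.15 / 29.8 = 3.101 L

3.10 L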